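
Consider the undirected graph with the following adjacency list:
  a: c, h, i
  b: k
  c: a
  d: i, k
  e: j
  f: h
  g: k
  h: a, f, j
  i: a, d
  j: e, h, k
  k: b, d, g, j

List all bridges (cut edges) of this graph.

The edges on the cycle a-i-d-k-j-h-a are not bridges since each lies on that cycle.
But removing j-e disconnects j from e; removing b-k disconnects b from k; removing k-g disconnects k from g; removing a-c disconnects a from c — these are bridges.
In total 5 edges are bridges.

a-c, b-k, e-j, f-h, g-k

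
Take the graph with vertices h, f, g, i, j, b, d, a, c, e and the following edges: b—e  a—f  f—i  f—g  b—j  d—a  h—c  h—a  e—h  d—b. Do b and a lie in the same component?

Yes

From b we can reach a, b, c, d, e, f, g, h, i, j, which includes a.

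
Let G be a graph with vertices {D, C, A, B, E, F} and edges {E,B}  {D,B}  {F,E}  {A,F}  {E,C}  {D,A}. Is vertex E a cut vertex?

Yes

Deleting E raises the number of components from 1 to 2, so E is a cut vertex.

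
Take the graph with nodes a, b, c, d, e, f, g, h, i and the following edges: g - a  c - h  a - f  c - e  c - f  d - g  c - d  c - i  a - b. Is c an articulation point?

Yes

Deleting c raises the number of components from 1 to 4, so c is a cut vertex.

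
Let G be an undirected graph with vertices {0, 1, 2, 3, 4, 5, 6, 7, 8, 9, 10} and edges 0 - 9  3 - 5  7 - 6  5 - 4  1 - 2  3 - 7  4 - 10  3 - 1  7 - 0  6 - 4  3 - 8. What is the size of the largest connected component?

11

Starting from 0 we can reach 0, 1, 2, 3, 4, 5, 6, 7, 8, 9, 10. That is one component of size 11.
The largest has 11 vertices.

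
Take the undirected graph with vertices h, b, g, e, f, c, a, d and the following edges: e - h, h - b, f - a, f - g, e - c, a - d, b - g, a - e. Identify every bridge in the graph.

The edges on the cycle f-a-e-h-b-g-f are not bridges since each lies on that cycle.
But removing a - d disconnects a from d; removing e - c disconnects e from c — these are bridges.

a-d, c-e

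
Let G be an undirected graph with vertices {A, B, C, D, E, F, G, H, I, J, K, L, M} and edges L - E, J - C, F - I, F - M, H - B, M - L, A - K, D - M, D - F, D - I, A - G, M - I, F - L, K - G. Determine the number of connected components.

4

Starting from B we can reach B, H. That is one component of size 2.
Starting from C we can reach C, J. That is one component of size 2.
Starting from A we can reach A, G, K. That is one component of size 3.
Starting from D we can reach D, E, F, I, L, M. That is one component of size 6.
Total: 4 components.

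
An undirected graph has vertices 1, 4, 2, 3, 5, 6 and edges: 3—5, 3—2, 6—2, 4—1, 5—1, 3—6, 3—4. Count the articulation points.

1

Removing 3 increases the component count from 1 to 2, so 3 is a cut vertex.
By contrast removing 4 leaves 1 component; it is not a cut vertex. No other vertex is a cut vertex either.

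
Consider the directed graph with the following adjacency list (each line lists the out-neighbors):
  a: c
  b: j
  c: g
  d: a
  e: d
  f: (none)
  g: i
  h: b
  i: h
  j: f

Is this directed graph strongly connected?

No

There is no directed path from g to a, so the graph is not strongly connected.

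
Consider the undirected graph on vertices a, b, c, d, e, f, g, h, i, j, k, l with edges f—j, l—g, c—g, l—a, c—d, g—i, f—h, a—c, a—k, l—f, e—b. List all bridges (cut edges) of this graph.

a-k, b-e, c-d, f-h, f-j, f-l, g-i

The edges on the cycle l-a-c-g-l are not bridges since each lies on that cycle.
But removing g—i disconnects g from i; removing c—d disconnects c from d; removing l—f disconnects l from f; removing a—k disconnects a from k — these are bridges.
In total 7 edges are bridges.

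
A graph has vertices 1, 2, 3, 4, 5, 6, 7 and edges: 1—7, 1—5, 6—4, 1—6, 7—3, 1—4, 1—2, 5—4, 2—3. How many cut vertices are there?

Removing 1 increases the component count from 1 to 2, so 1 is a cut vertex.
By contrast removing 4 leaves 1 component; it is not a cut vertex. No other vertex is a cut vertex either.

1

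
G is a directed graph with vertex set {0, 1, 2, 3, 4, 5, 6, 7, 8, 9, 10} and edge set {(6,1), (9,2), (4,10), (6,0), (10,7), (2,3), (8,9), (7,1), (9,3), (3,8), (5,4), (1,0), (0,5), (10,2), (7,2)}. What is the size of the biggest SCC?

6

{0, 1, 4, 5, 7, 10} are all mutually reachable — one SCC of size 6.
{2, 3, 8, 9} are all mutually reachable — one SCC of size 4.
{6} is an SCC by itself.
The largest has 6 vertices.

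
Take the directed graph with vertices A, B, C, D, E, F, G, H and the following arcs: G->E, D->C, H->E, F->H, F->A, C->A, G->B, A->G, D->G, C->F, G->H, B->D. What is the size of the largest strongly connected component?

6

{A, B, C, D, F, G} are all mutually reachable — one SCC of size 6.
{H} is an SCC by itself.
{E} is an SCC by itself.
The largest has 6 vertices.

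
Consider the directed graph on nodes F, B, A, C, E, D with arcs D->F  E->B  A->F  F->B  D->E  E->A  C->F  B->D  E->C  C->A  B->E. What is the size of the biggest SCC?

{A, B, C, D, E, F} are all mutually reachable — one SCC of size 6.
The largest has 6 vertices.

6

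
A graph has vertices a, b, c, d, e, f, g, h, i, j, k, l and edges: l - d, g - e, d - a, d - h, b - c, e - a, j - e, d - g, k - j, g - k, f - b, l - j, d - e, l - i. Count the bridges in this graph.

4

The edges on the cycle l-d-g-k-j-l are not bridges since each lies on that cycle.
But removing h - d disconnects h from d; removing b - c disconnects b from c; removing l - i disconnects l from i; removing f - b disconnects f from b — these are bridges.
That makes 4 bridges.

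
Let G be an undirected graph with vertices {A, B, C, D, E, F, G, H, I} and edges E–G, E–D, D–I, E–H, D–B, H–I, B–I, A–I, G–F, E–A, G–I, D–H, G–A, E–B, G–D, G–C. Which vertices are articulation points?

G

Removing G increases the component count from 1 to 3, so G is a cut vertex.
By contrast removing D leaves 1 component; it is not a cut vertex. No other vertex is a cut vertex either.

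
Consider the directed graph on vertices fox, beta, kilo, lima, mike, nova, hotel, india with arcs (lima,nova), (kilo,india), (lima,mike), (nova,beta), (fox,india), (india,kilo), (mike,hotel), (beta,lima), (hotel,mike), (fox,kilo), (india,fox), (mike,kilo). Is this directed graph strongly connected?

No

There is no directed path from hotel to beta, so the graph is not strongly connected.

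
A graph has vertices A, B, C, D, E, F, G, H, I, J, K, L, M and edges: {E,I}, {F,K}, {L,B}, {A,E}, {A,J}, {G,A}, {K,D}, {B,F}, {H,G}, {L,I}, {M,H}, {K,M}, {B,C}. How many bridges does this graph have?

3

The edges on the cycle L-B-F-K-M-H-G-A-E-I-L are not bridges since each lies on that cycle.
But removing B—C disconnects B from C; removing J—A disconnects J from A; removing D—K disconnects D from K — these are bridges.
That makes 3 bridges.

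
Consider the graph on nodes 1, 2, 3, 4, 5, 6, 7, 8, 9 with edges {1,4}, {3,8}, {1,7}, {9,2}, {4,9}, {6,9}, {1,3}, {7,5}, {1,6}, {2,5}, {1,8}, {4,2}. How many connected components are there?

1

Starting from 1 we can reach 1, 2, 3, 4, 5, 6, 7, 8, 9. That is one component of size 9.
Total: 1 component.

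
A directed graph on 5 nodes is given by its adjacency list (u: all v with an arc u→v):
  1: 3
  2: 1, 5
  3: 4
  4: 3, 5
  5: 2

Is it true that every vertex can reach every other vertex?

Yes

From 1 we can reach every vertex (1, 2, 3, 4, 5), and every vertex can reach 1 (1, 2, 3, 4, 5). So the whole graph is one strongly connected component.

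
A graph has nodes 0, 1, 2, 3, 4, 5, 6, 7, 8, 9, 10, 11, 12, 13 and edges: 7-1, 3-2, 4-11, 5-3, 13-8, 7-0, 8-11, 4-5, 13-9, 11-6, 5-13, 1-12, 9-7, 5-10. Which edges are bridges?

The edges on the cycle 4-5-13-8-11-4 are not bridges since each lies on that cycle.
But removing 1-12 disconnects 1 from 12; removing 7-1 disconnects 7 from 1; removing 13-9 disconnects 13 from 9; removing 5-3 disconnects 5 from 3 — these are bridges.
In total 9 edges are bridges.

0-7, 1-12, 1-7, 10-5, 11-6, 13-9, 2-3, 3-5, 7-9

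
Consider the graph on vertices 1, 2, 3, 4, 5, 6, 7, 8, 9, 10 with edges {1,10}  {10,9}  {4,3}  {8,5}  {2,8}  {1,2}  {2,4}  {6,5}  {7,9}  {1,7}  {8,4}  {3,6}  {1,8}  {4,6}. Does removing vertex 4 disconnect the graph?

No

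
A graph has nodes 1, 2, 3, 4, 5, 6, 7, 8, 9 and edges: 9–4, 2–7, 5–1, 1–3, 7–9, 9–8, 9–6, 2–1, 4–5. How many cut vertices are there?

2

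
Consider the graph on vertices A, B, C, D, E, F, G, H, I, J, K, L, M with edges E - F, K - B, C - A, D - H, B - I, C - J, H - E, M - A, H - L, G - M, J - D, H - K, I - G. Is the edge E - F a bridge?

Yes

Removing E - F leaves no path between E and F: the component count goes from 1 to 2. So it is a bridge.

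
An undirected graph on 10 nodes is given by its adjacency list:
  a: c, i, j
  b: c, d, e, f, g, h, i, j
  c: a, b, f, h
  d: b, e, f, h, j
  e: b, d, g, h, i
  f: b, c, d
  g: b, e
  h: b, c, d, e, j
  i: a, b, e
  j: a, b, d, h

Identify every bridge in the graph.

none

The edges on the cycle b-e-i-a-c-b are not bridges since each lies on that cycle.
Every edge lies on some cycle, so there are no bridges.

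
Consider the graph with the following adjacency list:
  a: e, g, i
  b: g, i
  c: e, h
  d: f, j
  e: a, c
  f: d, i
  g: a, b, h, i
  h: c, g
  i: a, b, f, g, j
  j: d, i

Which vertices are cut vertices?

i

Removing i increases the component count from 1 to 2, so i is a cut vertex.
By contrast removing h leaves 1 component; it is not a cut vertex. No other vertex is a cut vertex either.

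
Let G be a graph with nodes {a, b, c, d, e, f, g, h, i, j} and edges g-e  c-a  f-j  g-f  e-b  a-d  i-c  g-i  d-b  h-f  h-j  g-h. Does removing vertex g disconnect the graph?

Deleting g raises the number of components from 1 to 2, so g is a cut vertex.

Yes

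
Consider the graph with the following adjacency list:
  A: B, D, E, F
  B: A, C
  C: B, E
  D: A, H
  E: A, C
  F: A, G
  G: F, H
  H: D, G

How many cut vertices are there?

Removing A increases the component count from 1 to 2, so A is a cut vertex.
By contrast removing B leaves 1 component; it is not a cut vertex. No other vertex is a cut vertex either.

1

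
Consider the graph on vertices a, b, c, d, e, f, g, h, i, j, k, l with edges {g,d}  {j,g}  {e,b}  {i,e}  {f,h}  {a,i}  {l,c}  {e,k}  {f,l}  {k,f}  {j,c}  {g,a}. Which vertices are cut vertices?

e, f, g

Removing e increases the component count from 1 to 2, so e is a cut vertex.
Removing f increases the component count from 1 to 2, so f is a cut vertex.
Removing g increases the component count from 1 to 2, so g is a cut vertex.
By contrast removing l leaves 1 component; it is not a cut vertex. No other vertex is a cut vertex either.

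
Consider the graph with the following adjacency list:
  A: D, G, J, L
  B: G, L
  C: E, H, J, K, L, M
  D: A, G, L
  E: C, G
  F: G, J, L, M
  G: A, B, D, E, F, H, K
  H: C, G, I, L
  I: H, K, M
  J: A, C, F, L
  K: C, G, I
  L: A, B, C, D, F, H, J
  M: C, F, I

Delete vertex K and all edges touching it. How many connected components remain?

1

With K gone, the remaining components are: {A, B, C, D, E, F, G, H, I, J, L, M}.
That is 1 component.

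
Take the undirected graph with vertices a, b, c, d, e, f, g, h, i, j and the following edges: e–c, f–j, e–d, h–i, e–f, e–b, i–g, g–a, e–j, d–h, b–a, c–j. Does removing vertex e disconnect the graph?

Deleting e raises the number of components from 1 to 2, so e is a cut vertex.

Yes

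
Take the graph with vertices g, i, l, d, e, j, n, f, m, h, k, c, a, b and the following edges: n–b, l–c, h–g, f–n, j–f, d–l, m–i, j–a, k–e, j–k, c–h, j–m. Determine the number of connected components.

2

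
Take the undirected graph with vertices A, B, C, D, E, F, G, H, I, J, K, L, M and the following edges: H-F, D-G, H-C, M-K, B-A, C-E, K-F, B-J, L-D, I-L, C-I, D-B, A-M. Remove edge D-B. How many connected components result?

1

D and B are still connected via D-L-I-C-H-F-K-M-A-B, so the component count stays at 1.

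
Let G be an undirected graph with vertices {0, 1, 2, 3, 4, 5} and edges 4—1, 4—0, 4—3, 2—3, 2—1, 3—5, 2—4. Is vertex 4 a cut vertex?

Yes

Deleting 4 raises the number of components from 1 to 2, so 4 is a cut vertex.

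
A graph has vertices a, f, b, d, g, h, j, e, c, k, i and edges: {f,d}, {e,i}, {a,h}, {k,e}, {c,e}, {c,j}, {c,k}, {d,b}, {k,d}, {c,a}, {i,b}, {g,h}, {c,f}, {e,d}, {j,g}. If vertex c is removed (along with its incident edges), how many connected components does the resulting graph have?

With c gone, the remaining components are: {a, g, h, j}; {b, d, e, f, i, k}.
That is 2 components.

2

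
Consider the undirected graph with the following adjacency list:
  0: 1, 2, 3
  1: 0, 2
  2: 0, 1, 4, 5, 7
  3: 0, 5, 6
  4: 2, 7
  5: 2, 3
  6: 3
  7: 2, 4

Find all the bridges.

The edges on the cycle 2-5-3-0-2 are not bridges since each lies on that cycle.
But removing 6-3 disconnects 6 from 3 — this is a bridge.

3-6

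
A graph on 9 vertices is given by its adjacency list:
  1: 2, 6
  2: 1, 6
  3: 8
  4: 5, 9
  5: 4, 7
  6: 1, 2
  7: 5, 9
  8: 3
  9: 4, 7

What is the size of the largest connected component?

4

Starting from 3 we can reach 3, 8. That is one component of size 2.
Starting from 1 we can reach 1, 2, 6. That is one component of size 3.
Starting from 4 we can reach 4, 5, 7, 9. That is one component of size 4.
The largest has 4 vertices.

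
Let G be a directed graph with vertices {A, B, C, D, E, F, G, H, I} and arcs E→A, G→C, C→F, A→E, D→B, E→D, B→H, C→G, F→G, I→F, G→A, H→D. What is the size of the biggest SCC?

3

{C, F, G} are all mutually reachable — one SCC of size 3.
{B, D, H} are all mutually reachable — one SCC of size 3.
{A, E} are all mutually reachable — one SCC of size 2.
{I} is an SCC by itself.
The largest has 3 vertices.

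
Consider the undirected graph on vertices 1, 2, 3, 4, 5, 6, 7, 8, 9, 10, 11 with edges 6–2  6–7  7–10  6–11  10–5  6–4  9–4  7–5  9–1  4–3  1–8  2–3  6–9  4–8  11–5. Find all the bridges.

The edges on the cycle 6-9-1-8-4-6 are not bridges since each lies on that cycle.
Every edge lies on some cycle, so there are no bridges.

none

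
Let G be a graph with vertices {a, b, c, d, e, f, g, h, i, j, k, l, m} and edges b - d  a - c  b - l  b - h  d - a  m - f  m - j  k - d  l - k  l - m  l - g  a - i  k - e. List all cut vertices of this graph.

a, b, d, k, l, m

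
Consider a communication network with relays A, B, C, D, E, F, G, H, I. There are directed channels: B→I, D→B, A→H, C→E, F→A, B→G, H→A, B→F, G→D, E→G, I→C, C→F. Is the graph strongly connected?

There is no directed path from H to B, so the graph is not strongly connected.

No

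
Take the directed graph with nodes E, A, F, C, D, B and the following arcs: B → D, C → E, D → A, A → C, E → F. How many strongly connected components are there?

6

{D} is an SCC by itself.
{A} is an SCC by itself.
{B} is an SCC by itself.
{C} is an SCC by itself.
{F} is an SCC by itself.
(and 1 more singleton SCC)
That gives 6 strongly connected components.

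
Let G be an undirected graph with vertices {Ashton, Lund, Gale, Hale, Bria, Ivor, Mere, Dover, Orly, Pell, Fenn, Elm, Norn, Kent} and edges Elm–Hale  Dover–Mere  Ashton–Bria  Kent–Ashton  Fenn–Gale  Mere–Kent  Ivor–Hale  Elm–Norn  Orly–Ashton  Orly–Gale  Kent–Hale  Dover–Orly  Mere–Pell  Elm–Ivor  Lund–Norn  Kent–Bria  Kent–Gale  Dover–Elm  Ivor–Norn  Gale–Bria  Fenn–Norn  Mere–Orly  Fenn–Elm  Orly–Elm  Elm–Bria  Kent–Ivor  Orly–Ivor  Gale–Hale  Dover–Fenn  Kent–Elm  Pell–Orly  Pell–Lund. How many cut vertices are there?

Removing Hale, for instance, still leaves 1 component. No single vertex removal increases the component count — the graph has no articulation points.

0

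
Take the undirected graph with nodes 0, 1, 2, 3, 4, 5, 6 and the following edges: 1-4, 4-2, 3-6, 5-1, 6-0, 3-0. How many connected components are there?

2

Starting from 0 we can reach 0, 3, 6. That is one component of size 3.
Starting from 1 we can reach 1, 2, 4, 5. That is one component of size 4.
Total: 2 components.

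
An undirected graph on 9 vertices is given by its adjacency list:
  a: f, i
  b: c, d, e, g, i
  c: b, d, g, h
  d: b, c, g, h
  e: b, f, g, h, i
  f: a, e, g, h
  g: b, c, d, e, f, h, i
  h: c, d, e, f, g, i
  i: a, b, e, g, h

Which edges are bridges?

The edges on the cycle g-f-h-c-d-g are not bridges since each lies on that cycle.
Every edge lies on some cycle, so there are no bridges.

none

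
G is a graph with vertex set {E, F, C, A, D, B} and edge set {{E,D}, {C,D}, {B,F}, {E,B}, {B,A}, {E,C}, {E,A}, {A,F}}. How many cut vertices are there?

Removing E increases the component count from 1 to 2, so E is a cut vertex.
By contrast removing A leaves 1 component; it is not a cut vertex. No other vertex is a cut vertex either.

1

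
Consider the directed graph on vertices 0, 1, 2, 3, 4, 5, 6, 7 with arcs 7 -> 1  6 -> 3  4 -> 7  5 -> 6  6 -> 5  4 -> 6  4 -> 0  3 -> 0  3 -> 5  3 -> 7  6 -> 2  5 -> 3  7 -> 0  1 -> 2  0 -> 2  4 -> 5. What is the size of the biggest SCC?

3

{3, 5, 6} are all mutually reachable — one SCC of size 3.
{4} is an SCC by itself.
{7} is an SCC by itself.
{0} is an SCC by itself.
{1} is an SCC by itself.
(and 1 more singleton SCC)
The largest has 3 vertices.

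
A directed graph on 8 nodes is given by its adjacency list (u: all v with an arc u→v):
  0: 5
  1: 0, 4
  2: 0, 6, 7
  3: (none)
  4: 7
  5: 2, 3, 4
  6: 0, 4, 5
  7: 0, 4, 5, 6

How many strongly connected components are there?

3

{0, 2, 4, 5, 6, 7} are all mutually reachable — one SCC of size 6.
{3} is an SCC by itself.
{1} is an SCC by itself.
That gives 3 strongly connected components.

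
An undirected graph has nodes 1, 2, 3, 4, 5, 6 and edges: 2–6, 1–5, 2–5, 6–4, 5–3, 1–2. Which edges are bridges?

2-6, 3-5, 4-6

The edges on the cycle 1-2-5-1 are not bridges since each lies on that cycle.
But removing 5–3 disconnects 5 from 3; removing 2–6 disconnects 2 from 6; removing 6–4 disconnects 6 from 4 — these are bridges.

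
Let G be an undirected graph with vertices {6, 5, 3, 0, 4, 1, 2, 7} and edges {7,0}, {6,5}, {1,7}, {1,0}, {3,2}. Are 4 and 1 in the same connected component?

The component containing 4 is {4}, and 1 is not in it.

No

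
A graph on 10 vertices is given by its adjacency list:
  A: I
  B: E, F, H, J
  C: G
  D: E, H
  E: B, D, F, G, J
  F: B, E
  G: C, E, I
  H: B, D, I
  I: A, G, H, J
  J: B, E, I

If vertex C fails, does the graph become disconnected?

Deleting C leaves 1 component (was 1), so C is not a cut vertex.

No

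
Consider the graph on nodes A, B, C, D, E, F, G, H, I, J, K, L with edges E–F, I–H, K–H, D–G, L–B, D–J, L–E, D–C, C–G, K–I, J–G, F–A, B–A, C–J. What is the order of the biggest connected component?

5

Starting from H we can reach H, I, K. That is one component of size 3.
Starting from C we can reach C, D, G, J. That is one component of size 4.
Starting from A we can reach A, B, E, F, L. That is one component of size 5.
The largest has 5 vertices.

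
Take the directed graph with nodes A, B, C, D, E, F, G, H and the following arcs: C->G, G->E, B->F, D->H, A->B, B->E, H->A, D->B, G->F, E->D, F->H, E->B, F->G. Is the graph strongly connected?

No

There is no directed path from E to C, so the graph is not strongly connected.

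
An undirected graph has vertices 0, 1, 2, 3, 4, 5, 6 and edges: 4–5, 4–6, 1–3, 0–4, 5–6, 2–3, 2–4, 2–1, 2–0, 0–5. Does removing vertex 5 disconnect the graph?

Deleting 5 leaves 1 component (was 1) (its neighbors 0, 4, 6 remain connected to each other), so 5 is not a cut vertex.

No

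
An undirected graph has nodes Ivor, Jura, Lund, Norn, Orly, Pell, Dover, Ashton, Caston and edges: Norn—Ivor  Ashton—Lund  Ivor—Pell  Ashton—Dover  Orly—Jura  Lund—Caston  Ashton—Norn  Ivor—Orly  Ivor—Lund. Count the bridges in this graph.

5

The edges on the cycle Ashton-Norn-Ivor-Lund-Ashton are not bridges since each lies on that cycle.
But removing Pell—Ivor disconnects Pell from Ivor; removing Orly—Jura disconnects Orly from Jura; removing Lund—Caston disconnects Lund from Caston; removing Ivor—Orly disconnects Ivor from Orly — these are bridges.
In total 5 edges are bridges.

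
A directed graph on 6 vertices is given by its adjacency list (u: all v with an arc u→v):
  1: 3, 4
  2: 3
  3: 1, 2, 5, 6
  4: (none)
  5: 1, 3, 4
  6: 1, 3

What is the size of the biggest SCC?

5

{1, 2, 3, 5, 6} are all mutually reachable — one SCC of size 5.
{4} is an SCC by itself.
The largest has 5 vertices.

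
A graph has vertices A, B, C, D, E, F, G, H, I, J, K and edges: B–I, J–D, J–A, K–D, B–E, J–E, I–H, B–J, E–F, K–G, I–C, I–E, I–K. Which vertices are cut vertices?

Removing E increases the component count from 1 to 2, so E is a cut vertex.
Removing I increases the component count from 1 to 3, so I is a cut vertex.
Removing J increases the component count from 1 to 2, so J is a cut vertex.
Likewise K is a cut vertex.
By contrast removing C leaves 1 component; it is not a cut vertex. No other vertex is a cut vertex either.

E, I, J, K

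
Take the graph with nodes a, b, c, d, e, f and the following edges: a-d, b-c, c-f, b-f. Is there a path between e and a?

The component containing e is {e}, and a is not in it.

No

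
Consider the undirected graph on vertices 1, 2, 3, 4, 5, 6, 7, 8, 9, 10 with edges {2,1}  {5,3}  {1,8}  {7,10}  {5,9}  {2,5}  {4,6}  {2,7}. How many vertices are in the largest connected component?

8

Starting from 4 we can reach 4, 6. That is one component of size 2.
Starting from 1 we can reach 1, 2, 3, 5, 7, 8, 9, 10. That is one component of size 8.
The largest has 8 vertices.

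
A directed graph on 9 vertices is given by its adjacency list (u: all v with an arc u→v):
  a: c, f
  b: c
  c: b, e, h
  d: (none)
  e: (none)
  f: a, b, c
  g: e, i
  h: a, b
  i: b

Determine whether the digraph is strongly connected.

No

There is no directed path from c to d, so the graph is not strongly connected.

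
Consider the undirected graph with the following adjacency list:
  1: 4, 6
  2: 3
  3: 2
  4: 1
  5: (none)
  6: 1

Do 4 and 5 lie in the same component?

No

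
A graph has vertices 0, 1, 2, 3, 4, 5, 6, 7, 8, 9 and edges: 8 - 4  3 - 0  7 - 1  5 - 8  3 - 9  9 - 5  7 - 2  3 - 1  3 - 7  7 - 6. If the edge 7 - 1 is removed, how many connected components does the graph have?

1

7 and 1 are still connected via 7-3-1, so the component count stays at 1.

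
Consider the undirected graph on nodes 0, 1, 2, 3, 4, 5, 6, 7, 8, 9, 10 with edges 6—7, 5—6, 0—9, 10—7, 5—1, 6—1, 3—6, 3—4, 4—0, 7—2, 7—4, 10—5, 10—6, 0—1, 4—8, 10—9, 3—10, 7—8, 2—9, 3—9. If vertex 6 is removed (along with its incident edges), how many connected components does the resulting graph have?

With 6 gone, the remaining components are: {0, 1, 2, 3, 4, 5, 7, 8, 9, 10}.
That is 1 component.

1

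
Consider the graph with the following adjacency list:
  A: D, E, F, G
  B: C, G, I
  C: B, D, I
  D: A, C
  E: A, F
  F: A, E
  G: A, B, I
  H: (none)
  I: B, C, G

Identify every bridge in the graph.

The edges on the cycle A-E-F-A are not bridges since each lies on that cycle.
Every edge lies on some cycle, so there are no bridges.

none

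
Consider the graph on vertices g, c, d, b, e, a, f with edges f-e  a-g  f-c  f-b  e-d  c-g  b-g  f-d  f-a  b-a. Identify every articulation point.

f

Removing f increases the component count from 1 to 2, so f is a cut vertex.
By contrast removing e leaves 1 component; it is not a cut vertex. No other vertex is a cut vertex either.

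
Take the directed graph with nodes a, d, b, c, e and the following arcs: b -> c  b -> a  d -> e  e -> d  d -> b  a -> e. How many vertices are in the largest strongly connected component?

4

{a, b, d, e} are all mutually reachable — one SCC of size 4.
{c} is an SCC by itself.
The largest has 4 vertices.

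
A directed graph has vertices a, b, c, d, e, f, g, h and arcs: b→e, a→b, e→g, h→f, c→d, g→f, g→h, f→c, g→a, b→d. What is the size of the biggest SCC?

{a, b, e, g} are all mutually reachable — one SCC of size 4.
{d} is an SCC by itself.
{c} is an SCC by itself.
{f} is an SCC by itself.
{h} is an SCC by itself.
The largest has 4 vertices.

4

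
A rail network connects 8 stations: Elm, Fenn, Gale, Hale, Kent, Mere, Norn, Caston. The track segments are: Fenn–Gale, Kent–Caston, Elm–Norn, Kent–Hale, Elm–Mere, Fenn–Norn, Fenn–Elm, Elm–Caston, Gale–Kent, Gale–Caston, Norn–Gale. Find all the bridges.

Elm-Mere, Hale-Kent

The edges on the cycle Fenn-Elm-Caston-Kent-Gale-Norn-Fenn are not bridges since each lies on that cycle.
But removing Elm–Mere disconnects Elm from Mere; removing Kent–Hale disconnects Kent from Hale — these are bridges.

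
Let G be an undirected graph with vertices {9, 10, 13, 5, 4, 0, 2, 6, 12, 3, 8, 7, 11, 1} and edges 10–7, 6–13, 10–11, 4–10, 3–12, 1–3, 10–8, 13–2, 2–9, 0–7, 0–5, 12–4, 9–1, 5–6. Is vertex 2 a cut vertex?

Deleting 2 leaves 1 component (was 1) (its neighbors 9, 13 remain connected to each other), so 2 is not a cut vertex.

No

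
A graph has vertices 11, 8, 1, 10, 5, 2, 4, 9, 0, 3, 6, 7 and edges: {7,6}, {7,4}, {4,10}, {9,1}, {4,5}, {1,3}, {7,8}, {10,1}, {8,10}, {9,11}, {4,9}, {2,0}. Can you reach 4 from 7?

Yes

From 7 we can reach 1, 3, 4, 5, 6, 7, 8, 9, 10, 11, which includes 4.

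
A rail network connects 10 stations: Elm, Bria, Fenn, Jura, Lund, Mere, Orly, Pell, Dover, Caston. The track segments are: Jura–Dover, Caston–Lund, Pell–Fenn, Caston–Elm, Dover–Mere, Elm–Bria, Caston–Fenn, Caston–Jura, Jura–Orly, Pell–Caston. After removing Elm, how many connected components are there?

With Elm gone, the remaining components are: {Bria}; {Fenn, Jura, Lund, Mere, Orly, Pell, Dover, Caston}.
That is 2 components.

2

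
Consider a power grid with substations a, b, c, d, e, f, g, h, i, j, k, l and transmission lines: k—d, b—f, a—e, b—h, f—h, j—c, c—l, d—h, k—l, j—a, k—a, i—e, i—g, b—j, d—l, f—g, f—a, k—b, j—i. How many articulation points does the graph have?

0

Removing g, for instance, still leaves 1 component. No single vertex removal increases the component count — the graph has no articulation points.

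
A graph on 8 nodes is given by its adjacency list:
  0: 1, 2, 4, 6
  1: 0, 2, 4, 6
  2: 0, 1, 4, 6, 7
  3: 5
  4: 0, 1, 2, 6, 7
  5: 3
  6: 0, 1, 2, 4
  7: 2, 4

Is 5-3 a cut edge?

Yes

Removing 5-3 leaves no path between 5 and 3: the component count goes from 2 to 3. So it is a bridge.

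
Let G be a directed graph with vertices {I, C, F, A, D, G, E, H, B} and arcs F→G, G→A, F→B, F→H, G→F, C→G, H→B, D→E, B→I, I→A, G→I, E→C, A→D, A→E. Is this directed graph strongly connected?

Yes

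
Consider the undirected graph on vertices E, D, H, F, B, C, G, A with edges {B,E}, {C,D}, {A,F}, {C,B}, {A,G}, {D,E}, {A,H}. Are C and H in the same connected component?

The component containing C is {B, C, D, E}, and H is not in it.

No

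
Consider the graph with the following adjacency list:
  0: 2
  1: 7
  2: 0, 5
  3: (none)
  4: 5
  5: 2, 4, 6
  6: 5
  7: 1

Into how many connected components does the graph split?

3 is isolated — a component by itself.
Starting from 1 we can reach 1, 7. That is one component of size 2.
Starting from 0 we can reach 0, 2, 4, 5, 6. That is one component of size 5.
Total: 3 components.

3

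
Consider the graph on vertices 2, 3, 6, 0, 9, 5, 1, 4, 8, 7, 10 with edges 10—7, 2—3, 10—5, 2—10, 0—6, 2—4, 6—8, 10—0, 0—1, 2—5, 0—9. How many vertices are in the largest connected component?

Starting from 0 we can reach 0, 1, 2, 3, 4, 5, 6, 7, 8, 9, 10. That is one component of size 11.
The largest has 11 vertices.

11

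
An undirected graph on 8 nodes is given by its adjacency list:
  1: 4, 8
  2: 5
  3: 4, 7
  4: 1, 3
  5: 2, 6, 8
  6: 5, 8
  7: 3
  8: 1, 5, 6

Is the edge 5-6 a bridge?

No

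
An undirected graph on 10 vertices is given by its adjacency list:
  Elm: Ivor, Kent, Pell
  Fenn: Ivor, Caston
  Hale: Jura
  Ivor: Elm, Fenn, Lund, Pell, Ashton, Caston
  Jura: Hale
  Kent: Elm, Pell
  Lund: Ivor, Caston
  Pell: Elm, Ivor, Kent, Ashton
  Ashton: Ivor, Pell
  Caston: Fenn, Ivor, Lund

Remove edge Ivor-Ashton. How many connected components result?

2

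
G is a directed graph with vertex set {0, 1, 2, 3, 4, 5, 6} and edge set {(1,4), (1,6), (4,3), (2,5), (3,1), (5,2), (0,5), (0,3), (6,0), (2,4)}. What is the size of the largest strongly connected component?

7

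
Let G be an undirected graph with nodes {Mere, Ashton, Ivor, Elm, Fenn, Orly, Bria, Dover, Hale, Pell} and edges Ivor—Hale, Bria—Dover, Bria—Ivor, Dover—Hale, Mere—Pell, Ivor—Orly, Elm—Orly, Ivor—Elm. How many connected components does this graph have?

Ashton is isolated — a component by itself.
Fenn is isolated — a component by itself.
Starting from Mere we can reach Mere, Pell. That is one component of size 2.
Starting from Elm we can reach Elm, Bria, Hale, Ivor, Orly, Dover. That is one component of size 6.
Total: 4 components.

4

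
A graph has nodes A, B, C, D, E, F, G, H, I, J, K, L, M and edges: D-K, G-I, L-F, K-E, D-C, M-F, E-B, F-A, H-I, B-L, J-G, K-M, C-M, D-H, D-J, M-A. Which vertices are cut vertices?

Removing D increases the component count from 1 to 2, so D is a cut vertex.
By contrast removing F leaves 1 component; it is not a cut vertex. No other vertex is a cut vertex either.

D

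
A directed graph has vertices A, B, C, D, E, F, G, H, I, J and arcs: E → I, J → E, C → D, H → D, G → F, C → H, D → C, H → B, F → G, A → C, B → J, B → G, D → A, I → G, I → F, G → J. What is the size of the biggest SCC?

{E, F, G, I, J} are all mutually reachable — one SCC of size 5.
{A, C, D, H} are all mutually reachable — one SCC of size 4.
{B} is an SCC by itself.
The largest has 5 vertices.

5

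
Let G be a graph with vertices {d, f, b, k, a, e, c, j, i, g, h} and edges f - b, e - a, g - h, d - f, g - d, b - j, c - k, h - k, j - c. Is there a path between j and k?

From j we can reach b, c, d, f, g, h, j, k, which includes k.

Yes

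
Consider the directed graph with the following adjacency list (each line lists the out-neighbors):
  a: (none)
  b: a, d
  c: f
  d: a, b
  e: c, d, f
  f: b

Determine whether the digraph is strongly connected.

No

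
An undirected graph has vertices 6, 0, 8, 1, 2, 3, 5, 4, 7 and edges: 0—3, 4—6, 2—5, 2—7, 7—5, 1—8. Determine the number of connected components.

4

Starting from 0 we can reach 0, 3. That is one component of size 2.
Starting from 1 we can reach 1, 8. That is one component of size 2.
Starting from 4 we can reach 4, 6. That is one component of size 2.
Starting from 2 we can reach 2, 5, 7. That is one component of size 3.
Total: 4 components.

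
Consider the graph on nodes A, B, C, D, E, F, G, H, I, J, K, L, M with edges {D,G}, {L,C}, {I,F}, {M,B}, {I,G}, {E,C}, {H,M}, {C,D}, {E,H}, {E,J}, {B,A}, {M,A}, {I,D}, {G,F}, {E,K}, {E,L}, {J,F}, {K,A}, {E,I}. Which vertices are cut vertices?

Removing E increases the component count from 1 to 2, so E is a cut vertex.
By contrast removing A leaves 1 component; it is not a cut vertex. No other vertex is a cut vertex either.

E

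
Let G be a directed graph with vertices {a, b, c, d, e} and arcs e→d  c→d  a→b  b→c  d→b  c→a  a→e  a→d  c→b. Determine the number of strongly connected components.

{a, b, c, d, e} are all mutually reachable — one SCC of size 5.
That gives 1 strongly connected component.

1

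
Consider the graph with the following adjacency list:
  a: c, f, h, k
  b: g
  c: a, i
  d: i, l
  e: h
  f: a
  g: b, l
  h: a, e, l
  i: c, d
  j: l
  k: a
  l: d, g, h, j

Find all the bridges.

a-f, a-k, b-g, e-h, g-l, j-l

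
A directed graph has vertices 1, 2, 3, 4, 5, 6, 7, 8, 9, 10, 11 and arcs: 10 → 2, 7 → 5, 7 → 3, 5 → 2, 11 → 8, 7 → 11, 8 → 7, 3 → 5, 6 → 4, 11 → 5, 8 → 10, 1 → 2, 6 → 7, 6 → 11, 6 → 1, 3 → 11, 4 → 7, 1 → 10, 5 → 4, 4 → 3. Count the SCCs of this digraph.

6

{3, 4, 5, 7, 8, 11} are all mutually reachable — one SCC of size 6.
{9} is an SCC by itself.
{2} is an SCC by itself.
{10} is an SCC by itself.
{1} is an SCC by itself.
(and 1 more singleton SCC)
That gives 6 strongly connected components.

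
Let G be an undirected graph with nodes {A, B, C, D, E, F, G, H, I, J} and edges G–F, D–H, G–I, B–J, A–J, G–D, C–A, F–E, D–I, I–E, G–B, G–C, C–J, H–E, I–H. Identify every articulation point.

Removing G increases the component count from 1 to 2, so G is a cut vertex.
By contrast removing A leaves 1 component; it is not a cut vertex. No other vertex is a cut vertex either.

G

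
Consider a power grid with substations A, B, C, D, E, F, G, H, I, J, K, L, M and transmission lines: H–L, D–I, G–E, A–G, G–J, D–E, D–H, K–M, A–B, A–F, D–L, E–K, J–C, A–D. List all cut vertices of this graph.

A, D, E, G, J, K

Removing A increases the component count from 1 to 3, so A is a cut vertex.
Removing D increases the component count from 1 to 3, so D is a cut vertex.
Removing E increases the component count from 1 to 2, so E is a cut vertex.
Likewise G, J, K are cut vertices.
By contrast removing C leaves 1 component; it is not a cut vertex. No other vertex is a cut vertex either.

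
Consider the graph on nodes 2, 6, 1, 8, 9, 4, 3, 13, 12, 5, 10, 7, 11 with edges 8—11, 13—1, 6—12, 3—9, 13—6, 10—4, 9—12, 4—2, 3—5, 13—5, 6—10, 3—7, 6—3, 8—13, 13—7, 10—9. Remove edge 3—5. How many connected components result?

1

3 and 5 are still connected via 3-6-13-5, so the component count stays at 1.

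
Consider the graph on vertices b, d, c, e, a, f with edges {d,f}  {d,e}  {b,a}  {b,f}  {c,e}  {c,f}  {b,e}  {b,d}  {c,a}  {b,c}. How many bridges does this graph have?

0

The edges on the cycle b-c-e-d-b are not bridges since each lies on that cycle.
Every edge lies on some cycle, so there are no bridges.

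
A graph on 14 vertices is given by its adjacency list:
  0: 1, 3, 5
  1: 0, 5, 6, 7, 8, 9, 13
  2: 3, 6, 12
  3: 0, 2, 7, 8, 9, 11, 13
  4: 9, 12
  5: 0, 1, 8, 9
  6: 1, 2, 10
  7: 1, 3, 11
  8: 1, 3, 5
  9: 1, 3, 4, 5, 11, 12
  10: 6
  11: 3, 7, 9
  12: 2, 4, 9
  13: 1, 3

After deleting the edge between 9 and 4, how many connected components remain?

1

9 and 4 are still connected via 9-12-4, so the component count stays at 1.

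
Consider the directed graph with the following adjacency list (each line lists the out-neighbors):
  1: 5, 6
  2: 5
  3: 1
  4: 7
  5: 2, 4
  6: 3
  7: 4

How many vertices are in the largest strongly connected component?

3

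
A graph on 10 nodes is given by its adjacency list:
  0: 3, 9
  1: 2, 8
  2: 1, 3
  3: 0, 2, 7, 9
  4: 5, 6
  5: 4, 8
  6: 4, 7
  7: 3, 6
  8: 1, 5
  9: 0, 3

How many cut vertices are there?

Removing 3 increases the component count from 1 to 2, so 3 is a cut vertex.
By contrast removing 8 leaves 1 component; it is not a cut vertex. No other vertex is a cut vertex either.

1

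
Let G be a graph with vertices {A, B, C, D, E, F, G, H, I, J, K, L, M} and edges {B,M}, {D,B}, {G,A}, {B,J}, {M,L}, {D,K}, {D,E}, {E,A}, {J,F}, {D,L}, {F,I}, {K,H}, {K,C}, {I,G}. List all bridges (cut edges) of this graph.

The edges on the cycle D-B-J-F-I-G-A-E-D are not bridges since each lies on that cycle.
But removing K—C disconnects K from C; removing K—D disconnects K from D; removing K—H disconnects K from H — these are bridges.

C-K, D-K, H-K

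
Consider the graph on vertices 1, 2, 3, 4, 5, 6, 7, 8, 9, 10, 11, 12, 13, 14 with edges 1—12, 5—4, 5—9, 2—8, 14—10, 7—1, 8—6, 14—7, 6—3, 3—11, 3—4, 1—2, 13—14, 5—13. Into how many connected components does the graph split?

Starting from 1 we can reach 1, 2, 3, 4, 5, 6, 7, 8, 9, 10, 11, 12, 13, 14. That is one component of size 14.
Total: 1 component.

1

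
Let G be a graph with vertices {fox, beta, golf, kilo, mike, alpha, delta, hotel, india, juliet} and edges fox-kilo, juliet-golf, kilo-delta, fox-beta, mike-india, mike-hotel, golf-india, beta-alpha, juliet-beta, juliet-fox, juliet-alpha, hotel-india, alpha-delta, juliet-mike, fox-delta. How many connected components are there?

1

Starting from fox we can reach fox, beta, golf, kilo, mike, alpha, delta, hotel, india, juliet. That is one component of size 10.
Total: 1 component.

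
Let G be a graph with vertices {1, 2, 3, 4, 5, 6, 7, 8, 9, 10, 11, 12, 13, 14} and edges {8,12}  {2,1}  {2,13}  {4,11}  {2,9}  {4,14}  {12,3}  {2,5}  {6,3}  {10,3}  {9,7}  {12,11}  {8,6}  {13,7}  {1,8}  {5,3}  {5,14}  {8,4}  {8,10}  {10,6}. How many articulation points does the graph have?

Removing 2 increases the component count from 1 to 2, so 2 is a cut vertex.
By contrast removing 10 leaves 1 component; it is not a cut vertex. No other vertex is a cut vertex either.

1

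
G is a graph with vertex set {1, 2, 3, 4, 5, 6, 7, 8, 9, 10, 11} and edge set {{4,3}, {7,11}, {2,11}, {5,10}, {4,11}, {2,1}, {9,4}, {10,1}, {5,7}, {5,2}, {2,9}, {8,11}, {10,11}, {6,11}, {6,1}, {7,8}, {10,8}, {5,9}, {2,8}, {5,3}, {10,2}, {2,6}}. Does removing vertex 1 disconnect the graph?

Deleting 1 leaves 1 component (was 1) (its neighbors 2, 6, 10 remain connected to each other), so 1 is not a cut vertex.

No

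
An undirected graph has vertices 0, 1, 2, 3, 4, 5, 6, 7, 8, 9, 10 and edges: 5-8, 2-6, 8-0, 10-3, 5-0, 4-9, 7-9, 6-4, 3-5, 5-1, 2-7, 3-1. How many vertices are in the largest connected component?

6

Starting from 2 we can reach 2, 4, 6, 7, 9. That is one component of size 5.
Starting from 0 we can reach 0, 1, 3, 5, 8, 10. That is one component of size 6.
The largest has 6 vertices.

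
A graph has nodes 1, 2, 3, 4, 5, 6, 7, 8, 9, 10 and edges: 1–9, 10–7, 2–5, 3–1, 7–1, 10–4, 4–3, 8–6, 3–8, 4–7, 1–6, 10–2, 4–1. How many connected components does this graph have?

Starting from 1 we can reach 1, 2, 3, 4, 5, 6, 7, 8, 9, 10. That is one component of size 10.
Total: 1 component.

1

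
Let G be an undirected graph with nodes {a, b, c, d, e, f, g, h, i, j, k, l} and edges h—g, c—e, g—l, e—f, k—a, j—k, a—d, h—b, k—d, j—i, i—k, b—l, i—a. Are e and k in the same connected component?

No

The component containing e is {c, e, f}, and k is not in it.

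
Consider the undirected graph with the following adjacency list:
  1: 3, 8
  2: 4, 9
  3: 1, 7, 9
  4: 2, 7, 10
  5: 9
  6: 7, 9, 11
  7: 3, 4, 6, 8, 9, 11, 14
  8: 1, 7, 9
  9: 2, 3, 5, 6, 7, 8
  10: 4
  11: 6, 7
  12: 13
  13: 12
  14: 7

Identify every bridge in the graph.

10-4, 12-13, 14-7, 5-9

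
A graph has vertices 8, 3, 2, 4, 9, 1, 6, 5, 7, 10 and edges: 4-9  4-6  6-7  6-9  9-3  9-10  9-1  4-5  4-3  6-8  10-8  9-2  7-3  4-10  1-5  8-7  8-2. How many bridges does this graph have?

0

The edges on the cycle 4-6-9-1-5-4 are not bridges since each lies on that cycle.
Every edge lies on some cycle, so there are no bridges.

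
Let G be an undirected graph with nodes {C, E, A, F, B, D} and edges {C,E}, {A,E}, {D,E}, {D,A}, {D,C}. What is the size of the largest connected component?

4

F is isolated — a component by itself.
B is isolated — a component by itself.
Starting from A we can reach A, C, D, E. That is one component of size 4.
The largest has 4 vertices.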